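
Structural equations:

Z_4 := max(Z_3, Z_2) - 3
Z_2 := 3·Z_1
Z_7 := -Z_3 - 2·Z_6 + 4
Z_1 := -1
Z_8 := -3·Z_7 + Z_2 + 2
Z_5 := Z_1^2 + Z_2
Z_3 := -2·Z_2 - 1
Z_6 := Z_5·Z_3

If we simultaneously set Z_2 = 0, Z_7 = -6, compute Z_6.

Under do(Z_2 = 0, Z_7 = -6), each intervened variable's structural equation is replaced by its fixed value.
Z_3 = -2·Z_2 - 1  [with Z_2=0]  = -1
Z_5 = Z_1^2 + Z_2  [with Z_1=-1, Z_2=0]  = 1
Z_6 = Z_5·Z_3  [with Z_5=1, Z_3=-1]  = -1

-1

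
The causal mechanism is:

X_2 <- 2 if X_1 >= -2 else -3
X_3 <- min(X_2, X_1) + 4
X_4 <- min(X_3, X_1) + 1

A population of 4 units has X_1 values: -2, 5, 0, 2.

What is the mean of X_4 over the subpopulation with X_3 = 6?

E[X_4|X_3=6] averages over only the 2 units with X_3=6 (X_1 = 5, 2): X_4 = 6, 3, mean 4.5.

4.5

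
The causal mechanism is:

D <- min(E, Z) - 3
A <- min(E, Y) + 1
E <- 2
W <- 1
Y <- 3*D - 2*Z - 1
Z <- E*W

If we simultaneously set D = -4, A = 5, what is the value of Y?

Setting D = -4, A = 5 by intervention discards those variables' equations.
Z = E*W  [with E=2, W=1]  = 2
Y = 3*D - 2*Z - 1  [with D=-4, Z=2]  = -17

-17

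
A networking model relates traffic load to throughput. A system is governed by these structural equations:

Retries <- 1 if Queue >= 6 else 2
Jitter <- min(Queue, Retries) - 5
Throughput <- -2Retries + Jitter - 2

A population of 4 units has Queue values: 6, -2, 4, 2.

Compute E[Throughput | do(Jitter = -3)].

The intervention sets Jitter=-3 in all 4 units regardless of Queue. Recomputing Throughput per unit gives -7, -9, -9, -9; average -8.5.

-8.5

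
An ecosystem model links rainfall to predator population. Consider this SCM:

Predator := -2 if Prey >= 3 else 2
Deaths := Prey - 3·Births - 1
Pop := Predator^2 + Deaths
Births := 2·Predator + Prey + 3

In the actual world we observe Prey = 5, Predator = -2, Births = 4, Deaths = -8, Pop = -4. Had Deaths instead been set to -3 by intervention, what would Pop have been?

Intervening sets Deaths = -3 and removes its equation (Deaths := Prey - 3·Births - 1).
Predator = -2 if Prey >= 3 else 2  [with Prey=5]  = -2
Pop = Predator^2 + Deaths  [with Predator=-2, Deaths=-3]  = 1

1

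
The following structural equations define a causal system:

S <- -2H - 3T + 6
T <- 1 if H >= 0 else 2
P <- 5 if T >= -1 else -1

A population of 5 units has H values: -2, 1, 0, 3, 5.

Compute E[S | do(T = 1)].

0.2

Under do(T=1), T's equation is replaced by T=1 for every unit. Per-unit S: 7, 1, 3, -3, -7. Mean = 0.2.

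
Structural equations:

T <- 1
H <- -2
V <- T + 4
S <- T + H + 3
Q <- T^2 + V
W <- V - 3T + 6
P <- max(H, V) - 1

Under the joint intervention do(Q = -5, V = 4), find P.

The joint intervention fixes Q = -5, V = 4, removing each variable's own equation.
P = max(H, V) - 1  [with H=-2, V=4]  = 3

3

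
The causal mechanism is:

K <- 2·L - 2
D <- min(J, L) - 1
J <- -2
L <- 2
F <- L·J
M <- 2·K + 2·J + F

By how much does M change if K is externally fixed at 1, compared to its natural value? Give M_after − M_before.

-2

Intervening sets K = 1 and removes its equation (K <- 2·L - 2).
F = L·J  [with L=2, J=-2]  = -4
M = 2·K + 2·J + F  [with K=1, J=-2, F=-4]  = -6
Without intervention: F = L·J  [with L=2, J=-2]  = -4; K = 2·L - 2  [with L=2]  = 2; M = 2·K + 2·J + F  [with K=2, J=-2, F=-4]  = -4.
Change = -6 − (-4) = -2.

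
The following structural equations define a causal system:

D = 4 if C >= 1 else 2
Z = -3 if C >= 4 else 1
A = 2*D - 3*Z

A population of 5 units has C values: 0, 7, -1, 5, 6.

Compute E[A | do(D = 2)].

8.2

The intervention sets D=2 in all 5 units regardless of C. Recomputing A per unit gives 1, 13, 1, 13, 13; average 8.2.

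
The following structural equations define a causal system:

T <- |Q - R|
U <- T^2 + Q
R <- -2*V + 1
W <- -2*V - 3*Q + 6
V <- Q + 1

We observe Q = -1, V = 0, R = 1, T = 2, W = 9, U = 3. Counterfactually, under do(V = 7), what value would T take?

Under do(V=7), the mechanism V <- Q + 1 is discarded; V is fixed at 7.
R = -2*V + 1  [with V=7]  = -13
T = |Q - R|  [with Q=-1, R=-13]  = 12

12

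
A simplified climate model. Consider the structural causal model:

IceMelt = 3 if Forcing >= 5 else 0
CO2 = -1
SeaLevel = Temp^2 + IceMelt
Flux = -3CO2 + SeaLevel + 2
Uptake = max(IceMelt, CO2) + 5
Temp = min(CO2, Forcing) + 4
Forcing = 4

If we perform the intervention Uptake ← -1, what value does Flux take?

14

Intervening sets Uptake = -1 and removes its equation (Uptake = max(IceMelt, CO2) + 5).
Since Flux is not a descendant of the intervened variable, it is unaffected.
Temp = min(CO2, Forcing) + 4  [with CO2=-1, Forcing=4]  = 3
IceMelt = 3 if Forcing >= 5 else 0  [with Forcing=4]  = 0
SeaLevel = Temp^2 + IceMelt  [with Temp=3, IceMelt=0]  = 9
Flux = -3CO2 + SeaLevel + 2  [with CO2=-1, SeaLevel=9]  = 14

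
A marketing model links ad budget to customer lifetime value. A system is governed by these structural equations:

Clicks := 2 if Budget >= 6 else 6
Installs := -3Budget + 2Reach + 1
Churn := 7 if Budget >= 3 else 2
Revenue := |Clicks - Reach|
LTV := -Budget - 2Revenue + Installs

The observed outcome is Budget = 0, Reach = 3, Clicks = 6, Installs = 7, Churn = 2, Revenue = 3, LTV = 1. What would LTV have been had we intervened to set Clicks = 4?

5

The intervention breaks the incoming arrows to Clicks: Clicks := 2 if Budget >= 6 else 6 no longer applies, and Clicks = 4.
Installs = -3Budget + 2Reach + 1  [with Budget=0, Reach=3]  = 7
Revenue = |Clicks - Reach|  [with Clicks=4, Reach=3]  = 1
LTV = -Budget - 2Revenue + Installs  [with Budget=0, Revenue=1, Installs=7]  = 5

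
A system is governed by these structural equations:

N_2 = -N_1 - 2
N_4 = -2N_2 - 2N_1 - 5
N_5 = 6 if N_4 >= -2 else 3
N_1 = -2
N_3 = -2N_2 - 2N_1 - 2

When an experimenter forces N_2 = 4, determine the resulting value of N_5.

do(N_2=4) replaces the equation N_2 = -N_1 - 2 with the constant N_2 = 4.
N_4 = -2N_2 - 2N_1 - 5  [with N_2=4, N_1=-2]  = -9
N_5 = 6 if N_4 >= -2 else 3  [with N_4=-9]  = 3

3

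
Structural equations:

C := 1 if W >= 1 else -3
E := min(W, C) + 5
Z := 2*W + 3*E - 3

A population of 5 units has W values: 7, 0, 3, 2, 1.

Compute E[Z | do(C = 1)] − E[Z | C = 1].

Every unit gets C=1 under the intervention. Z values become 29, 12, 21, 19, 17; E[Z|do(C=1)] = 19.6.
E[Z|C=1] averages over only the 4 units with C=1 (W = 7, 3, 2, 1): Z = 29, 21, 19, 17, mean 21.5.
Difference = 19.6 − 21.5 = -1.9.

-1.9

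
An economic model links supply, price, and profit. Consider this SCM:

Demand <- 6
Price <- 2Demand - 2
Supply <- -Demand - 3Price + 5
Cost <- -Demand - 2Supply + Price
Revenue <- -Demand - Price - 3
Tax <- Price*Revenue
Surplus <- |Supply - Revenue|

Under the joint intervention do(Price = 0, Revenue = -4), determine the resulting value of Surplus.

3

The joint intervention fixes Price = 0, Revenue = -4, removing each variable's own equation.
Supply = -Demand - 3Price + 5  [with Demand=6, Price=0]  = -1
Surplus = |Supply - Revenue|  [with Supply=-1, Revenue=-4]  = 3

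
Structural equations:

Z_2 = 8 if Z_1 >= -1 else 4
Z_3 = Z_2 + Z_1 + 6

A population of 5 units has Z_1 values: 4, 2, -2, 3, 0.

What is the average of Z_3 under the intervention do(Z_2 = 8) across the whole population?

Under do(Z_2=8), Z_2's equation is replaced by Z_2=8 for every unit. Per-unit Z_3: 18, 16, 12, 17, 14. Mean = 15.4.

15.4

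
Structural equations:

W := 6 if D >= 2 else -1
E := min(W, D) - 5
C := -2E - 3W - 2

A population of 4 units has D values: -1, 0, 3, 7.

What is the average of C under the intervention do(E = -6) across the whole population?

2.5

Every unit gets E=-6 under the intervention. C values become 13, 13, -8, -8; E[C|do(E=-6)] = 2.5.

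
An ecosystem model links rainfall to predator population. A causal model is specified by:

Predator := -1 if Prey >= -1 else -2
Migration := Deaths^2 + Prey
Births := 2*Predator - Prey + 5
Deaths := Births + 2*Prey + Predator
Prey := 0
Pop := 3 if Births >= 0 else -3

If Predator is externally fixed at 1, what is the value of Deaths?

8

Under do(Predator=1), the mechanism Predator := -1 if Prey >= -1 else -2 is discarded; Predator is fixed at 1.
Births = 2*Predator - Prey + 5  [with Predator=1, Prey=0]  = 7
Deaths = Births + 2*Prey + Predator  [with Births=7, Prey=0, Predator=1]  = 8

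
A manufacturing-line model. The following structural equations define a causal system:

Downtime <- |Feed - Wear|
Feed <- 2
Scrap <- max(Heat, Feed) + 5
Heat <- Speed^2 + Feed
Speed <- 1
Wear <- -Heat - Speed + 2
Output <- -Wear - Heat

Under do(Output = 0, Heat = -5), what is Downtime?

4

Under do(Output = 0, Heat = -5), each intervened variable's structural equation is replaced by its fixed value.
Wear = -Heat - Speed + 2  [with Heat=-5, Speed=1]  = 6
Downtime = |Feed - Wear|  [with Feed=2, Wear=6]  = 4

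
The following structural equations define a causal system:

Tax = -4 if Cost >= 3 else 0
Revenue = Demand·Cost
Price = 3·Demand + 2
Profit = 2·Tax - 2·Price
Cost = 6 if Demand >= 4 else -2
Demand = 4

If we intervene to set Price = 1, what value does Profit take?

-10

Under do(Price=1), the mechanism Price = 3·Demand + 2 is discarded; Price is fixed at 1.
Cost = 6 if Demand >= 4 else -2  [with Demand=4]  = 6
Tax = -4 if Cost >= 3 else 0  [with Cost=6]  = -4
Profit = 2·Tax - 2·Price  [with Tax=-4, Price=1]  = -10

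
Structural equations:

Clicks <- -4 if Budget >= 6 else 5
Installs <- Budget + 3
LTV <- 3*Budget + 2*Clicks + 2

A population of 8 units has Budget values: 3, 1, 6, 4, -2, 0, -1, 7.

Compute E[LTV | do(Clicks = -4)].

0.75

Under do(Clicks=-4), Clicks's equation is replaced by Clicks=-4 for every unit. Per-unit LTV: 3, -3, 12, 6, -12, -6, -9, 15. Mean = 0.75.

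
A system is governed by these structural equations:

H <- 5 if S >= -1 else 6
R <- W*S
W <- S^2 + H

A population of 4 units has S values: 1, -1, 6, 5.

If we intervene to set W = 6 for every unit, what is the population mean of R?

16.5

Under do(W=6), W's equation is replaced by W=6 for every unit. Per-unit R: 6, -6, 36, 30. Mean = 16.5.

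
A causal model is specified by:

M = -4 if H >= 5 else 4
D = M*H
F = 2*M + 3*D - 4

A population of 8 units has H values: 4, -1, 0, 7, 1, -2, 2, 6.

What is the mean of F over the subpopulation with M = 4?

Observing M=4 restricts to units where M's equation naturally yields 4: H ∈ {4, -1, 0, 1, -2, 2}. In that subpopulation F = 52, -8, 4, 16, -20, 28, mean 12.

12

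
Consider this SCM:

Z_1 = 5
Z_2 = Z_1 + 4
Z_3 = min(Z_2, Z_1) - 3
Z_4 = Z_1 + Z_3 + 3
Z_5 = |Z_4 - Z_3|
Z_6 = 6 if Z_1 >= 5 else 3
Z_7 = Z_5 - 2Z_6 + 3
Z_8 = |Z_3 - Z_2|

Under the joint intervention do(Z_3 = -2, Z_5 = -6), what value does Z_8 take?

11

The joint intervention fixes Z_3 = -2, Z_5 = -6, removing each variable's own equation.
Z_2 = Z_1 + 4  [with Z_1=5]  = 9
Z_8 = |Z_3 - Z_2|  [with Z_3=-2, Z_2=9]  = 11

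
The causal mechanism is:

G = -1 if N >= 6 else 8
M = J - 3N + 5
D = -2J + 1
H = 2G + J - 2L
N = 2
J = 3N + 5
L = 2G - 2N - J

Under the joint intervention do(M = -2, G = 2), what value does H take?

37

The joint intervention fixes M = -2, G = 2, removing each variable's own equation.
J = 3N + 5  [with N=2]  = 11
L = 2G - 2N - J  [with G=2, N=2, J=11]  = -11
H = 2G + J - 2L  [with G=2, J=11, L=-11]  = 37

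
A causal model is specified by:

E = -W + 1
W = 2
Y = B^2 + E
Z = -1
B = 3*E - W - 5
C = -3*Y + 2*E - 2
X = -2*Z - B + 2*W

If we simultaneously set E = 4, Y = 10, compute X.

Setting E = 4, Y = 10 by intervention discards those variables' equations.
B = 3*E - W - 5  [with E=4, W=2]  = 5
X = -2*Z - B + 2*W  [with Z=-1, B=5, W=2]  = 1

1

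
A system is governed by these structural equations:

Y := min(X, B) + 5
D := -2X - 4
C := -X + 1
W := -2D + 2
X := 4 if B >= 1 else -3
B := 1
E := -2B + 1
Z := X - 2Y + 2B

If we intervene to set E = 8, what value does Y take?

do(E=8) replaces the equation E := -2B + 1 with the constant E = 8.
Y is not downstream of the intervention, so its value is determined by the original equations.
X = 4 if B >= 1 else -3  [with B=1]  = 4
Y = min(X, B) + 5  [with X=4, B=1]  = 6

6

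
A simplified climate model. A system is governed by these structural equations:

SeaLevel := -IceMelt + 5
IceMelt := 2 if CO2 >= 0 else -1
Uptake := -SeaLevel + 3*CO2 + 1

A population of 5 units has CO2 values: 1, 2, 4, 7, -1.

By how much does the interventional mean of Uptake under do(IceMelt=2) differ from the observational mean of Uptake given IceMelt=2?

-2.7

Under do(IceMelt=2), IceMelt's equation is replaced by IceMelt=2 for every unit. Per-unit Uptake: 1, 4, 10, 19, -5. Mean = 5.8.
Observing IceMelt=2 restricts to units where IceMelt's equation naturally yields 2: CO2 ∈ {1, 2, 4, 7}. In that subpopulation Uptake = 1, 4, 10, 19, mean 8.5.
Difference = 5.8 − 8.5 = -2.7.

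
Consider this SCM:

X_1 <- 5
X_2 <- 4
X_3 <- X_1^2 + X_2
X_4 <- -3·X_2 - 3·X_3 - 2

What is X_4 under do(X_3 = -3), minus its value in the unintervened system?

96

The intervention breaks the incoming arrows to X_3: X_3 <- X_1^2 + X_2 no longer applies, and X_3 = -3.
X_4 = -3·X_2 - 3·X_3 - 2  [with X_2=4, X_3=-3]  = -5
Without intervention: X_3 = X_1^2 + X_2  [with X_1=5, X_2=4]  = 29; X_4 = -3·X_2 - 3·X_3 - 2  [with X_2=4, X_3=29]  = -101.
Change = -5 − (-101) = 96.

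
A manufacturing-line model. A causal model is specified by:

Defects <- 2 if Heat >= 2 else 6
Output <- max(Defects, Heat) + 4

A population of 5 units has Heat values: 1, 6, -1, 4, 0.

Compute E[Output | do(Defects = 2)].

Under do(Defects=2), Defects's equation is replaced by Defects=2 for every unit. Per-unit Output: 6, 10, 6, 8, 6. Mean = 7.2.

7.2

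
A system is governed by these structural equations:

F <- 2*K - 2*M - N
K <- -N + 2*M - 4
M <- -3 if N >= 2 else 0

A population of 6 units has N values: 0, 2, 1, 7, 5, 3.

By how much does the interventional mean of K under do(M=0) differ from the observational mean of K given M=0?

-2.5

Every unit gets M=0 under the intervention. K values become -4, -6, -5, -11, -9, -7; E[K|do(M=0)] = -7.
Observing M=0 restricts to units where M's equation naturally yields 0: N ∈ {0, 1}. In that subpopulation K = -4, -5, mean -4.5.
Difference = -7 − (-4.5) = -2.5.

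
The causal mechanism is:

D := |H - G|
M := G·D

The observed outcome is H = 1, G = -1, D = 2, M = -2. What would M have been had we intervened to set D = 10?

-10

The intervention breaks the incoming arrows to D: D := |H - G| no longer applies, and D = 10.
M = G·D  [with G=-1, D=10]  = -10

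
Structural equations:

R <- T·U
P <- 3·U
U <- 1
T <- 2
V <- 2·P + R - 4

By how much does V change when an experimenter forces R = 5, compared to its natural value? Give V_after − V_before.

do(R=5) replaces the equation R <- T·U with the constant R = 5.
P = 3·U  [with U=1]  = 3
V = 2·P + R - 4  [with P=3, R=5]  = 7
Without intervention: R = T·U  [with T=2, U=1]  = 2; P = 3·U  [with U=1]  = 3; V = 2·P + R - 4  [with P=3, R=2]  = 4.
Change = 7 − 4 = 3.

3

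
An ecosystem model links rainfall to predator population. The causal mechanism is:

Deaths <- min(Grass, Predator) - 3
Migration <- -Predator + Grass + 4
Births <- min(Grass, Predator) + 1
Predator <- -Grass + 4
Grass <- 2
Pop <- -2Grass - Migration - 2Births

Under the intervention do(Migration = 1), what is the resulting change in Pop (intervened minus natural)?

3

The intervention breaks the incoming arrows to Migration: Migration <- -Predator + Grass + 4 no longer applies, and Migration = 1.
Predator = -Grass + 4  [with Grass=2]  = 2
Births = min(Grass, Predator) + 1  [with Grass=2, Predator=2]  = 3
Pop = -2Grass - Migration - 2Births  [with Grass=2, Migration=1, Births=3]  = -11
Without intervention: Predator = -Grass + 4  [with Grass=2]  = 2; Births = min(Grass, Predator) + 1  [with Grass=2, Predator=2]  = 3; Migration = -Predator + Grass + 4  [with Predator=2, Grass=2]  = 4; Pop = -2Grass - Migration - 2Births  [with Grass=2, Migration=4, Births=3]  = -14.
Change = -11 − (-14) = 3.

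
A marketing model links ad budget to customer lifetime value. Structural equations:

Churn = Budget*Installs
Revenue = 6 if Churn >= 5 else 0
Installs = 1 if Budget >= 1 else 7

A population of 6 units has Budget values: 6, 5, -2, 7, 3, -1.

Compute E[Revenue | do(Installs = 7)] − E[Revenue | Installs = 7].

4

The intervention sets Installs=7 in all 6 units regardless of Budget. Recomputing Revenue per unit gives 6, 6, 0, 6, 6, 0; average 4.
Conditioning on Installs=7 selects the 2 unit(s) with Budget ∈ {-2, -1}. Their Revenue values: 0, 0. Mean = 0.
Difference = 4 − 0 = 4.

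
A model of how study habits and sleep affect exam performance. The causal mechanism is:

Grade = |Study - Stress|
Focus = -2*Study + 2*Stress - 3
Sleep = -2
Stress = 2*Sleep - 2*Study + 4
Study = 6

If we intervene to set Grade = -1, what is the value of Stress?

-12

do(Grade=-1) replaces the equation Grade = |Study - Stress| with the constant Grade = -1.
Stress is not downstream of the intervention, so its value is determined by the original equations.
Stress = 2*Sleep - 2*Study + 4  [with Sleep=-2, Study=6]  = -12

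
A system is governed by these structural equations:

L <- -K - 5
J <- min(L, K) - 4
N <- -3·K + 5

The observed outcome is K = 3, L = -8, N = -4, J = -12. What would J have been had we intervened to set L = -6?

Under do(L=-6), the mechanism L <- -K - 5 is discarded; L is fixed at -6.
J = min(L, K) - 4  [with L=-6, K=3]  = -10

-10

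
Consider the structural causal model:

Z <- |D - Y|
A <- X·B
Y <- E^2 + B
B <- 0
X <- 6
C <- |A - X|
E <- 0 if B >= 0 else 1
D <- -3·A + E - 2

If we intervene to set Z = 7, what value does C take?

6

do(Z=7) replaces the equation Z <- |D - Y| with the constant Z = 7.
C is not downstream of the intervention, so its value is determined by the original equations.
A = X·B  [with X=6, B=0]  = 0
C = |A - X|  [with A=0, X=6]  = 6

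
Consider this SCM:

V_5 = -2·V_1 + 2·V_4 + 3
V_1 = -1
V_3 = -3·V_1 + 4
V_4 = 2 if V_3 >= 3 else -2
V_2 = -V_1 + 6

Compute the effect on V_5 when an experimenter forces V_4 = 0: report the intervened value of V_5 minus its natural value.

-4

Intervening sets V_4 = 0 and removes its equation (V_4 = 2 if V_3 >= 3 else -2).
V_5 = -2·V_1 + 2·V_4 + 3  [with V_1=-1, V_4=0]  = 5
Without intervention: V_3 = -3·V_1 + 4  [with V_1=-1]  = 7; V_4 = 2 if V_3 >= 3 else -2  [with V_3=7]  = 2; V_5 = -2·V_1 + 2·V_4 + 3  [with V_1=-1, V_4=2]  = 9.
Change = 5 − 9 = -4.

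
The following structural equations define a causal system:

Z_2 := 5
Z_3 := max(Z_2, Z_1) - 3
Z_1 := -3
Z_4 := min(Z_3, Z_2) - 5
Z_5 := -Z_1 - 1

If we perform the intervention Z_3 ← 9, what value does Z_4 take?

0

The intervention breaks the incoming arrows to Z_3: Z_3 := max(Z_2, Z_1) - 3 no longer applies, and Z_3 = 9.
Z_4 = min(Z_3, Z_2) - 5  [with Z_3=9, Z_2=5]  = 0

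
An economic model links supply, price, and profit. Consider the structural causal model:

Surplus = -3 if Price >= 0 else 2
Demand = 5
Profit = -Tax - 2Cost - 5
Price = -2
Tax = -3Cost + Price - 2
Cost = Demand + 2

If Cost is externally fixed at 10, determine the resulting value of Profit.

do(Cost=10) replaces the equation Cost = Demand + 2 with the constant Cost = 10.
Tax = -3Cost + Price - 2  [with Cost=10, Price=-2]  = -34
Profit = -Tax - 2Cost - 5  [with Tax=-34, Cost=10]  = 9

9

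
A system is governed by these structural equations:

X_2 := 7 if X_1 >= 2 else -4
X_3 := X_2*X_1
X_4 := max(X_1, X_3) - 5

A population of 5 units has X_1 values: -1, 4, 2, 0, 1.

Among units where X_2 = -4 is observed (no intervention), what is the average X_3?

0

Observing X_2=-4 restricts to units where X_2's equation naturally yields -4: X_1 ∈ {-1, 0, 1}. In that subpopulation X_3 = 4, 0, -4, mean 0.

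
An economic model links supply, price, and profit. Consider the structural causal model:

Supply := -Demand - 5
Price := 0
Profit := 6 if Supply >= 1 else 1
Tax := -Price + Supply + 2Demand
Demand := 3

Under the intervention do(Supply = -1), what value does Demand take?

3

Under do(Supply=-1), the mechanism Supply := -Demand - 5 is discarded; Supply is fixed at -1.
Demand is not downstream of the intervention, so its value is determined by the original equations.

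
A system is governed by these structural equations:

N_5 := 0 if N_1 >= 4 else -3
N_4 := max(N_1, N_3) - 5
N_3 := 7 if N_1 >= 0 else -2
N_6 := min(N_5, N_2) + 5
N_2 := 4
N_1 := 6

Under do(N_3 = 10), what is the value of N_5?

do(N_3=10) replaces the equation N_3 := 7 if N_1 >= 0 else -2 with the constant N_3 = 10.
N_5 is not downstream of the intervention, so its value is determined by the original equations.
N_5 = 0 if N_1 >= 4 else -3  [with N_1=6]  = 0

0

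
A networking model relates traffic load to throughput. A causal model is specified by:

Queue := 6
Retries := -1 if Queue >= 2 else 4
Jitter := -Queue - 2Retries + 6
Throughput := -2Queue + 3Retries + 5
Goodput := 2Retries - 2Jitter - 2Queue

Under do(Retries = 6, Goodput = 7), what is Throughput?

The joint intervention fixes Retries = 6, Goodput = 7, removing each variable's own equation.
Throughput = -2Queue + 3Retries + 5  [with Queue=6, Retries=6]  = 11

11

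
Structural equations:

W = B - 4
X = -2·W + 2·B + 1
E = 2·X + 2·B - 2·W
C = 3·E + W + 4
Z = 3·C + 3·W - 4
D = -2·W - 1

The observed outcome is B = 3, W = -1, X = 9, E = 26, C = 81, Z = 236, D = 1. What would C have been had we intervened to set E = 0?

3

Intervening sets E = 0 and removes its equation (E = 2·X + 2·B - 2·W).
W = B - 4  [with B=3]  = -1
C = 3·E + W + 4  [with E=0, W=-1]  = 3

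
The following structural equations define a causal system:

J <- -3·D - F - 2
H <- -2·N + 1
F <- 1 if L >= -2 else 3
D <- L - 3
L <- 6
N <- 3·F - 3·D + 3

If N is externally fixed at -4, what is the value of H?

9

The intervention breaks the incoming arrows to N: N <- 3·F - 3·D + 3 no longer applies, and N = -4.
H = -2·N + 1  [with N=-4]  = 9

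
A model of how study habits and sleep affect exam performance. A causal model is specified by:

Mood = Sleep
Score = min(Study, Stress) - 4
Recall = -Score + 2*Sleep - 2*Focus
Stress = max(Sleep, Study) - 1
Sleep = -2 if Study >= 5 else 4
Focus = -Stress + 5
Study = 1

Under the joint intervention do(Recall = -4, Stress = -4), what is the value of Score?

Under do(Recall = -4, Stress = -4), each intervened variable's structural equation is replaced by its fixed value.
Score = min(Study, Stress) - 4  [with Study=1, Stress=-4]  = -8

-8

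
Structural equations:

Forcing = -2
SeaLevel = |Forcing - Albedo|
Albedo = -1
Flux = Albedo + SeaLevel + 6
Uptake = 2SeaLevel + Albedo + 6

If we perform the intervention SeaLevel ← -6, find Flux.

-1

The intervention breaks the incoming arrows to SeaLevel: SeaLevel = |Forcing - Albedo| no longer applies, and SeaLevel = -6.
Flux = Albedo + SeaLevel + 6  [with Albedo=-1, SeaLevel=-6]  = -1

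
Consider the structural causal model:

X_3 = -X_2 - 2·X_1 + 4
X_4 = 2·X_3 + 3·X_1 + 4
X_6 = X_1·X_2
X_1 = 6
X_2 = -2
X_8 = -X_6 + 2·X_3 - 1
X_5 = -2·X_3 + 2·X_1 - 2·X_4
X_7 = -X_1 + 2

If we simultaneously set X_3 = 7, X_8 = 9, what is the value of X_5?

The joint intervention fixes X_3 = 7, X_8 = 9, removing each variable's own equation.
X_4 = 2·X_3 + 3·X_1 + 4  [with X_3=7, X_1=6]  = 36
X_5 = -2·X_3 + 2·X_1 - 2·X_4  [with X_3=7, X_1=6, X_4=36]  = -74

-74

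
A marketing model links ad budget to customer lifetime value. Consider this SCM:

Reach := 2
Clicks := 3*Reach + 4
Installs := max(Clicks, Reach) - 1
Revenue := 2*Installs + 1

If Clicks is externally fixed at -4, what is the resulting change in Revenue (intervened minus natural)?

-16

Under do(Clicks=-4), the mechanism Clicks := 3*Reach + 4 is discarded; Clicks is fixed at -4.
Installs = max(Clicks, Reach) - 1  [with Clicks=-4, Reach=2]  = 1
Revenue = 2*Installs + 1  [with Installs=1]  = 3
Without intervention: Clicks = 3*Reach + 4  [with Reach=2]  = 10; Installs = max(Clicks, Reach) - 1  [with Clicks=10, Reach=2]  = 9; Revenue = 2*Installs + 1  [with Installs=9]  = 19.
Change = 3 − 19 = -16.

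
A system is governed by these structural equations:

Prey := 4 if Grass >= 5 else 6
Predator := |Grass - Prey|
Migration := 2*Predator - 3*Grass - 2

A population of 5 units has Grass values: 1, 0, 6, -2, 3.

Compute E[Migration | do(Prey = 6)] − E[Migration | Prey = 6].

-5.5

The intervention sets Prey=6 in all 5 units regardless of Grass. Recomputing Migration per unit gives 5, 10, -20, 20, -5; average 2.
Observing Prey=6 restricts to units where Prey's equation naturally yields 6: Grass ∈ {1, 0, -2, 3}. In that subpopulation Migration = 5, 10, 20, -5, mean 7.5.
Difference = 2 − 7.5 = -5.5.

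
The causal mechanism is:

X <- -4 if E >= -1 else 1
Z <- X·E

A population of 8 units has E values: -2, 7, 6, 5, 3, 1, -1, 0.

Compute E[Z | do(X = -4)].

-9.5

do(X=-4) breaks X's dependence on E. With X=-4 fixed, Z across the units is 8, -28, -24, -20, -12, -4, 4, 0, mean -9.5.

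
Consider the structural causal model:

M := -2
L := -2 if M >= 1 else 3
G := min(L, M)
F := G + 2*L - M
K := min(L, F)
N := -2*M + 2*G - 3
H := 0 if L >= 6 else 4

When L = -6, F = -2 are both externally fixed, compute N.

The joint intervention fixes L = -6, F = -2, removing each variable's own equation.
G = min(L, M)  [with L=-6, M=-2]  = -6
N = -2*M + 2*G - 3  [with M=-2, G=-6]  = -11

-11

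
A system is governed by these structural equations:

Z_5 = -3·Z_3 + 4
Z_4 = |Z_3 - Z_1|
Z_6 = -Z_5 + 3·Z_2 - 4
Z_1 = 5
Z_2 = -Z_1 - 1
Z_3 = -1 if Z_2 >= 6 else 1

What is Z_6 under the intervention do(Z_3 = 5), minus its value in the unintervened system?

12

The intervention breaks the incoming arrows to Z_3: Z_3 = -1 if Z_2 >= 6 else 1 no longer applies, and Z_3 = 5.
Z_2 = -Z_1 - 1  [with Z_1=5]  = -6
Z_5 = -3·Z_3 + 4  [with Z_3=5]  = -11
Z_6 = -Z_5 + 3·Z_2 - 4  [with Z_5=-11, Z_2=-6]  = -11
Without intervention: Z_2 = -Z_1 - 1  [with Z_1=5]  = -6; Z_3 = -1 if Z_2 >= 6 else 1  [with Z_2=-6]  = 1; Z_5 = -3·Z_3 + 4  [with Z_3=1]  = 1; Z_6 = -Z_5 + 3·Z_2 - 4  [with Z_5=1, Z_2=-6]  = -23.
Change = -11 − (-23) = 12.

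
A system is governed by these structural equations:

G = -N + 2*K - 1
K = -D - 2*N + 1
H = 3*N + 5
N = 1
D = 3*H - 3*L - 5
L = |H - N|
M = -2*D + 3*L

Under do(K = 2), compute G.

Intervening sets K = 2 and removes its equation (K = -D - 2*N + 1).
G = -N + 2*K - 1  [with N=1, K=2]  = 2

2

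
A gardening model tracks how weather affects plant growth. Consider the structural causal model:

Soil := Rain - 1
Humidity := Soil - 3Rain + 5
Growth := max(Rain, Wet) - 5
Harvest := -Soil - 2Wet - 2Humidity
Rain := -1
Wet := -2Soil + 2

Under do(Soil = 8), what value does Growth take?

-6

Under do(Soil=8), the mechanism Soil := Rain - 1 is discarded; Soil is fixed at 8.
Wet = -2Soil + 2  [with Soil=8]  = -14
Growth = max(Rain, Wet) - 5  [with Rain=-1, Wet=-14]  = -6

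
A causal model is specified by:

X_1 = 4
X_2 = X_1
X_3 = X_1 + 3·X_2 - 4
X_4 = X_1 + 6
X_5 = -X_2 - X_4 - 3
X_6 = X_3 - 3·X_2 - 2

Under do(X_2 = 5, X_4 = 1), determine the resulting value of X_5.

Setting X_2 = 5, X_4 = 1 by intervention discards those variables' equations.
X_5 = -X_2 - X_4 - 3  [with X_2=5, X_4=1]  = -9

-9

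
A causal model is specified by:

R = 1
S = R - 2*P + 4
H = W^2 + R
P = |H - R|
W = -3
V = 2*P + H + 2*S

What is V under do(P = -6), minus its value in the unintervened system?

30

Under do(P=-6), the mechanism P = |H - R| is discarded; P is fixed at -6.
H = W^2 + R  [with W=-3, R=1]  = 10
S = R - 2*P + 4  [with R=1, P=-6]  = 17
V = 2*P + H + 2*S  [with P=-6, H=10, S=17]  = 32
Without intervention: H = W^2 + R  [with W=-3, R=1]  = 10; P = |H - R|  [with H=10, R=1]  = 9; S = R - 2*P + 4  [with R=1, P=9]  = -13; V = 2*P + H + 2*S  [with P=9, H=10, S=-13]  = 2.
Change = 32 − 2 = 30.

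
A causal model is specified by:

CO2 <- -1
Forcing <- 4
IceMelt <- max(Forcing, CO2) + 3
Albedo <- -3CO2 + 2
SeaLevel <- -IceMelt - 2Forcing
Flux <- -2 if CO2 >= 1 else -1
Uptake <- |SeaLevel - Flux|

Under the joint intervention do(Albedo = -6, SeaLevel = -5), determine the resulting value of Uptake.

4

Under do(Albedo = -6, SeaLevel = -5), each intervened variable's structural equation is replaced by its fixed value.
Flux = -2 if CO2 >= 1 else -1  [with CO2=-1]  = -1
Uptake = |SeaLevel - Flux|  [with SeaLevel=-5, Flux=-1]  = 4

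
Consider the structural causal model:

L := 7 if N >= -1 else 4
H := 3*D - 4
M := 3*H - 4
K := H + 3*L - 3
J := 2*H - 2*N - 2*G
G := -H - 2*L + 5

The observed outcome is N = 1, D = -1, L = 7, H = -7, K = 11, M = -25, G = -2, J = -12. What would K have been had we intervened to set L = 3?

do(L=3) replaces the equation L := 7 if N >= -1 else 4 with the constant L = 3.
H = 3*D - 4  [with D=-1]  = -7
K = H + 3*L - 3  [with H=-7, L=3]  = -1

-1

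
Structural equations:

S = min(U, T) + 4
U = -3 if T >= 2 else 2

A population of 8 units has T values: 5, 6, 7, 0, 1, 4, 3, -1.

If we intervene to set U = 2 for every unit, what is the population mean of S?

Every unit gets U=2 under the intervention. S values become 6, 6, 6, 4, 5, 6, 6, 3; E[S|do(U=2)] = 5.25.

5.25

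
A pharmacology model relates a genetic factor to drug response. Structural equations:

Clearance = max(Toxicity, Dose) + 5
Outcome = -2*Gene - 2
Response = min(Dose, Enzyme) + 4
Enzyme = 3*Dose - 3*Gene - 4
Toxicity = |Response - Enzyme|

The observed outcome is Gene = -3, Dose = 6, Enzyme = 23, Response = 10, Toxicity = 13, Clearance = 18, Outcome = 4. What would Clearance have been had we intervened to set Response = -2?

Under do(Response=-2), the mechanism Response = min(Dose, Enzyme) + 4 is discarded; Response is fixed at -2.
Enzyme = 3*Dose - 3*Gene - 4  [with Dose=6, Gene=-3]  = 23
Toxicity = |Response - Enzyme|  [with Response=-2, Enzyme=23]  = 25
Clearance = max(Toxicity, Dose) + 5  [with Toxicity=25, Dose=6]  = 30

30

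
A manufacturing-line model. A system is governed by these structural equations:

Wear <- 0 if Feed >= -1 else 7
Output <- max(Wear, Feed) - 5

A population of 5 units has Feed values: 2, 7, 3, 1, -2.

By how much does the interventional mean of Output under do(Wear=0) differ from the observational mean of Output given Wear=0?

-0.65

Every unit gets Wear=0 under the intervention. Output values become -3, 2, -2, -4, -5; E[Output|do(Wear=0)] = -2.4.
E[Output|Wear=0] averages over only the 4 units with Wear=0 (Feed = 2, 7, 3, 1): Output = -3, 2, -2, -4, mean -1.75.
Difference = -2.4 − (-1.75) = -0.65.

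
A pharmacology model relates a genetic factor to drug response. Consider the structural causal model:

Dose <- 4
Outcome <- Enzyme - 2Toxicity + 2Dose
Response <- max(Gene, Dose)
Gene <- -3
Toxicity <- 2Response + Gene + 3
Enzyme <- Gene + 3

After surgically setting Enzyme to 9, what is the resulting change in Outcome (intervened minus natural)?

The intervention breaks the incoming arrows to Enzyme: Enzyme <- Gene + 3 no longer applies, and Enzyme = 9.
Response = max(Gene, Dose)  [with Gene=-3, Dose=4]  = 4
Toxicity = 2Response + Gene + 3  [with Response=4, Gene=-3]  = 8
Outcome = Enzyme - 2Toxicity + 2Dose  [with Enzyme=9, Toxicity=8, Dose=4]  = 1
Without intervention: Enzyme = Gene + 3  [with Gene=-3]  = 0; Response = max(Gene, Dose)  [with Gene=-3, Dose=4]  = 4; Toxicity = 2Response + Gene + 3  [with Response=4, Gene=-3]  = 8; Outcome = Enzyme - 2Toxicity + 2Dose  [with Enzyme=0, Toxicity=8, Dose=4]  = -8.
Change = 1 − (-8) = 9.

9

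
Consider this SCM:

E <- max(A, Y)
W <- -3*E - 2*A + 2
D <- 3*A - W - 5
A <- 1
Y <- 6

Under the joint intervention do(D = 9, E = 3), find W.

-9

Under do(D = 9, E = 3), each intervened variable's structural equation is replaced by its fixed value.
W = -3*E - 2*A + 2  [with E=3, A=1]  = -9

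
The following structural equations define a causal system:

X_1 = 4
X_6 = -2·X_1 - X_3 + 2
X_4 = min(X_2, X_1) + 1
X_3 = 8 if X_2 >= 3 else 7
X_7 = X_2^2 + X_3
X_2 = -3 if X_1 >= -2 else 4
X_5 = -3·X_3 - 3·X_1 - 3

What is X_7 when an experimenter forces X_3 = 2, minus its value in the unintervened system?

-5

The intervention breaks the incoming arrows to X_3: X_3 = 8 if X_2 >= 3 else 7 no longer applies, and X_3 = 2.
X_2 = -3 if X_1 >= -2 else 4  [with X_1=4]  = -3
X_7 = X_2^2 + X_3  [with X_2=-3, X_3=2]  = 11
Without intervention: X_2 = -3 if X_1 >= -2 else 4  [with X_1=4]  = -3; X_3 = 8 if X_2 >= 3 else 7  [with X_2=-3]  = 7; X_7 = X_2^2 + X_3  [with X_2=-3, X_3=7]  = 16.
Change = 11 − 16 = -5.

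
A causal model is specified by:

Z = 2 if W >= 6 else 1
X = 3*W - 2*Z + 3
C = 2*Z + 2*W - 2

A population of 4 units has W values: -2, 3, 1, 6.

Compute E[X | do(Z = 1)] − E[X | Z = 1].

4

The intervention sets Z=1 in all 4 units regardless of W. Recomputing X per unit gives -5, 10, 4, 19; average 7.
E[X|Z=1] averages over only the 3 units with Z=1 (W = -2, 3, 1): X = -5, 10, 4, mean 3.
Difference = 7 − 3 = 4.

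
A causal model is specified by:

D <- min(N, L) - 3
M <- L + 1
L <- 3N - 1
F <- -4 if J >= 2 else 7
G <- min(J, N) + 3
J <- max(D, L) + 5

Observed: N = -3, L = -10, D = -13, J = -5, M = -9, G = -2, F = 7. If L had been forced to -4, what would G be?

0

Under do(L=-4), the mechanism L <- 3N - 1 is discarded; L is fixed at -4.
D = min(N, L) - 3  [with N=-3, L=-4]  = -7
J = max(D, L) + 5  [with D=-7, L=-4]  = 1
G = min(J, N) + 3  [with J=1, N=-3]  = 0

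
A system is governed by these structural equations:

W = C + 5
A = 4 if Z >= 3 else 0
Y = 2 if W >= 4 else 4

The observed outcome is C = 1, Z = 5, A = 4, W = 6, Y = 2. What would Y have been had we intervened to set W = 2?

Intervening sets W = 2 and removes its equation (W = C + 5).
Y = 2 if W >= 4 else 4  [with W=2]  = 4

4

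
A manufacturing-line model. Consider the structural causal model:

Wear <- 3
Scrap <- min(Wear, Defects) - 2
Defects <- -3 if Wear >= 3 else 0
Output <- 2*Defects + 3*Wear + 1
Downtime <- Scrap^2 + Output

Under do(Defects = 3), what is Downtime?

do(Defects=3) replaces the equation Defects <- -3 if Wear >= 3 else 0 with the constant Defects = 3.
Scrap = min(Wear, Defects) - 2  [with Wear=3, Defects=3]  = 1
Output = 2*Defects + 3*Wear + 1  [with Defects=3, Wear=3]  = 16
Downtime = Scrap^2 + Output  [with Scrap=1, Output=16]  = 17

17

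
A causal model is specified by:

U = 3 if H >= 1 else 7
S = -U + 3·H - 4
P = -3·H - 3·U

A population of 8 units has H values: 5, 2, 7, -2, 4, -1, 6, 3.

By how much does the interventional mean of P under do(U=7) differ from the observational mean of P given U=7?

-13.5

Every unit gets U=7 under the intervention. P values become -36, -27, -42, -15, -33, -18, -39, -30; E[P|do(U=7)] = -30.
Observing U=7 restricts to units where U's equation naturally yields 7: H ∈ {-2, -1}. In that subpopulation P = -15, -18, mean -16.5.
Difference = -30 − (-16.5) = -13.5.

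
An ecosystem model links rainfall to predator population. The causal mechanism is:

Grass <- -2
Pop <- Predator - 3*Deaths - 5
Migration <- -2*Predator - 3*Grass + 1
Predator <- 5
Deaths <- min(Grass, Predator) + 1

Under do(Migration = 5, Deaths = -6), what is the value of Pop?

The joint intervention fixes Migration = 5, Deaths = -6, removing each variable's own equation.
Pop = Predator - 3*Deaths - 5  [with Predator=5, Deaths=-6]  = 18

18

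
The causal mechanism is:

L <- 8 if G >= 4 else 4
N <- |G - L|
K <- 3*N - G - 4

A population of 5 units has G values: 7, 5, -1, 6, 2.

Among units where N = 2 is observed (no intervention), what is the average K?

Conditioning on N=2 selects the 2 unit(s) with G ∈ {6, 2}. Their K values: -4, 0. Mean = -2.

-2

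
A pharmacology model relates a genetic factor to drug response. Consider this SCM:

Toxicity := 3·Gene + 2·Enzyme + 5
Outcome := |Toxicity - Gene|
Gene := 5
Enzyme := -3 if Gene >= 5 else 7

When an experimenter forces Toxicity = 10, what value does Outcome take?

The intervention breaks the incoming arrows to Toxicity: Toxicity := 3·Gene + 2·Enzyme + 5 no longer applies, and Toxicity = 10.
Outcome = |Toxicity - Gene|  [with Toxicity=10, Gene=5]  = 5

5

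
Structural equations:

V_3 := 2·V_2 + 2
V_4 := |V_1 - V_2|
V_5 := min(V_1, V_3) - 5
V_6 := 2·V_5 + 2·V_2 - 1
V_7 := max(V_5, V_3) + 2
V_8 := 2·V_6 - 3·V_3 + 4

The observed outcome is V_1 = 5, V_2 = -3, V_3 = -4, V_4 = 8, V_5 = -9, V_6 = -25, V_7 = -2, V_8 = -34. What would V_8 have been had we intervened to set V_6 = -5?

Intervening sets V_6 = -5 and removes its equation (V_6 := 2·V_5 + 2·V_2 - 1).
V_3 = 2·V_2 + 2  [with V_2=-3]  = -4
V_8 = 2·V_6 - 3·V_3 + 4  [with V_6=-5, V_3=-4]  = 6

6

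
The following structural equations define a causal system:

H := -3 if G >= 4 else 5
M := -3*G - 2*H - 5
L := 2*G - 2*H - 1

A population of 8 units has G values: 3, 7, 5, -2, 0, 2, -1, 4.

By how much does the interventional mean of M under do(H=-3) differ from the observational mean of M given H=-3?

9.25

Every unit gets H=-3 under the intervention. M values become -8, -20, -14, 7, 1, -5, 4, -11; E[M|do(H=-3)] = -5.75.
E[M|H=-3] averages over only the 3 units with H=-3 (G = 7, 5, 4): M = -20, -14, -11, mean -15.
Difference = -5.75 − (-15) = 9.25.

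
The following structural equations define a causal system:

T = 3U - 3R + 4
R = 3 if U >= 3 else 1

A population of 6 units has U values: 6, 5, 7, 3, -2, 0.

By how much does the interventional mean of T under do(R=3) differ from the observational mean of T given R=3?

do(R=3) breaks R's dependence on U. With R=3 fixed, T across the units is 13, 10, 16, 4, -11, -5, mean 4.5.
Observing R=3 restricts to units where R's equation naturally yields 3: U ∈ {6, 5, 7, 3}. In that subpopulation T = 13, 10, 16, 4, mean 10.75.
Difference = 4.5 − 10.75 = -6.25.

-6.25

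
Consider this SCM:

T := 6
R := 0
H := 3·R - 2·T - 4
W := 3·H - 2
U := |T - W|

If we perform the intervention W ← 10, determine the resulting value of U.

Intervening sets W = 10 and removes its equation (W := 3·H - 2).
U = |T - W|  [with T=6, W=10]  = 4

4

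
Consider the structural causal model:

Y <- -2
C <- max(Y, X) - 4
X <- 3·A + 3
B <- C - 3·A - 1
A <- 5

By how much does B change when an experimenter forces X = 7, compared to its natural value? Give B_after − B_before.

-11

do(X=7) replaces the equation X <- 3·A + 3 with the constant X = 7.
C = max(Y, X) - 4  [with Y=-2, X=7]  = 3
B = C - 3·A - 1  [with C=3, A=5]  = -13
Without intervention: X = 3·A + 3  [with A=5]  = 18; C = max(Y, X) - 4  [with Y=-2, X=18]  = 14; B = C - 3·A - 1  [with C=14, A=5]  = -2.
Change = -13 − (-2) = -11.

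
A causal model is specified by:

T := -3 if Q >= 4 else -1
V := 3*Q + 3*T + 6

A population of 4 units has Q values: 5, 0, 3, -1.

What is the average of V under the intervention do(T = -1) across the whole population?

8.25

The intervention sets T=-1 in all 4 units regardless of Q. Recomputing V per unit gives 18, 3, 12, 0; average 8.25.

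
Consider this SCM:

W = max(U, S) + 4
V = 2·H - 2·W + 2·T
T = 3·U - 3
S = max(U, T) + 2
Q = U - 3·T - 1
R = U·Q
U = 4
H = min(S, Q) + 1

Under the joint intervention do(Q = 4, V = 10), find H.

Under do(Q = 4, V = 10), each intervened variable's structural equation is replaced by its fixed value.
T = 3·U - 3  [with U=4]  = 9
S = max(U, T) + 2  [with U=4, T=9]  = 11
H = min(S, Q) + 1  [with S=11, Q=4]  = 5

5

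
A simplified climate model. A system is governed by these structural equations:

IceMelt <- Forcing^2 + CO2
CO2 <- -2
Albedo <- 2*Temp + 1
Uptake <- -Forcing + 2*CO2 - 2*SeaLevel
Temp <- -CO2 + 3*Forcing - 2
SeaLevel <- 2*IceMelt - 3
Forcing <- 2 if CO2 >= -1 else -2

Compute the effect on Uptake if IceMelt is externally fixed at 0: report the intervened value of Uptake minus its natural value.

8

The intervention breaks the incoming arrows to IceMelt: IceMelt <- Forcing^2 + CO2 no longer applies, and IceMelt = 0.
Forcing = 2 if CO2 >= -1 else -2  [with CO2=-2]  = -2
SeaLevel = 2*IceMelt - 3  [with IceMelt=0]  = -3
Uptake = -Forcing + 2*CO2 - 2*SeaLevel  [with Forcing=-2, CO2=-2, SeaLevel=-3]  = 4
Without intervention: Forcing = 2 if CO2 >= -1 else -2  [with CO2=-2]  = -2; IceMelt = Forcing^2 + CO2  [with Forcing=-2, CO2=-2]  = 2; SeaLevel = 2*IceMelt - 3  [with IceMelt=2]  = 1; Uptake = -Forcing + 2*CO2 - 2*SeaLevel  [with Forcing=-2, CO2=-2, SeaLevel=1]  = -4.
Change = 4 − (-4) = 8.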